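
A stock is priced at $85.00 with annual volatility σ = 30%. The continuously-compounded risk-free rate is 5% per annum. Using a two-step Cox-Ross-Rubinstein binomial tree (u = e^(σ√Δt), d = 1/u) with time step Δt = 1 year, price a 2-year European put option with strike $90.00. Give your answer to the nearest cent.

CRR parameters: u = e^(σ√Δt) = e^(0.3·√1) = 1.3499, d = 1/u = 0.7408
Per-period rate: rΔt = 0.05·1 = 0.05, so R = e^0.05 = 1.0513
Risk-neutral probability p = (e^0.05 − 0.7408)/(1.3499 − 0.7408) = 0.3105/0.6090 = 0.5097
Terminal stock prices: S_uu = 154.9, S_ud = 85, S_dd = 46.65
Terminal payoffs (K − S): max(-64.88, 0) = 0, max(5, 0) = 5, max(43.35, 0) = 43.35
Node u (S = 114.7): V_u = e^(−0.05)·[0.5097·0.0000 + 0.4903·5.0000] = 2.3317
Node d (S = 62.97): V_d = e^(−0.05)·[0.5097·5.0000 + 0.4903·43.3510] = 22.6411
Node 0 (S = 85): V_0 = e^(−0.05)·[0.5097·2.3317 + 0.4903·22.6411] = 11.6893

$11.69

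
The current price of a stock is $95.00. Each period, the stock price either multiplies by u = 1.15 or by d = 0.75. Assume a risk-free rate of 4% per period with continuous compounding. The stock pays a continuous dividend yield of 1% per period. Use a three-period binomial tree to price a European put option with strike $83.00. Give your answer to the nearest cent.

$4.61

Per-period risk-free factor R = e^0.04 = 1.0408; dividend-adjusted growth = e^(0.04−0.01) = 1.0305.
Risk-neutral probability p = (1.0305 − 0.75)/(1.15 − 0.75) = 0.2805/0.4000 = 0.7011
Terminal stock prices: S_uuu = 144.5, S_uud = 94.23, S_udd = 61.45, S_ddd = 40.08
Terminal payoffs (K − S): max(-61.48, 0) = 0, max(-11.23, 0) = 0, max(21.55, 0) = 21.55, max(42.92, 0) = 42.92
Node uu (S = 125.6): V_uu = e^(−0.04)·[0.7011·0.0000 + 0.2989·0.0000] = 0.0000
Node ud (S = 81.94): V_ud = e^(−0.04)·[0.7011·0.0000 + 0.2989·21.5469] = 6.1871
Node dd (S = 53.44): V_dd = e^(−0.04)·[0.7011·21.5469 + 0.2989·42.9219] = 26.8397
Node u (S = 109.2): V_u = e^(−0.04)·[0.7011·0.0000 + 0.2989·6.1871] = 1.7766
Node d (S = 71.25): V_d = e^(−0.04)·[0.7011·6.1871 + 0.2989·26.8397] = 11.8748
Node 0 (S = 95): V_0 = e^(−0.04)·[0.7011·1.7766 + 0.2989·11.8748] = 4.6066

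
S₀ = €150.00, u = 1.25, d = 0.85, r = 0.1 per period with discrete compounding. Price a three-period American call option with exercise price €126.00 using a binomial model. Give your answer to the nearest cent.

€56.68

Risk-neutral probability p = (1 + 0.1 − 0.85)/(1.25 − 0.85) = 0.2500/0.4000 = 0.6250
Terminal stock prices: S_uuu = 293, S_uud = 199.2, S_udd = 135.5, S_ddd = 92.12
Terminal payoffs (S − K): max(167, 0) = 167, max(73.22, 0) = 73.22, max(9.469, 0) = 9.469, max(-33.88, 0) = 0
Node uu (S = 234.4): continuation = 1/1.1·[0.6250·166.9688 + 0.3750·73.2188] = 119.8295; exercise value = 108.3750 ≤ continuation, so V_uu = 119.8295
Node ud (S = 159.4): continuation = 1/1.1·[0.6250·73.2188 + 0.3750·9.4687] = 44.8295; exercise value = 33.3750 ≤ continuation, so V_ud = 44.8295
Node dd (S = 108.4): continuation = 1/1.1·[0.6250·9.4687 + 0.3750·0.0000] = 5.3800; exercise value = 0.0000 ≤ continuation, so V_dd = 5.3800
Node u (S = 187.5): continuation = 1/1.1·[0.6250·119.8295 + 0.3750·44.8295] = 83.3678; exercise value = 61.5000 ≤ continuation, so V_u = 83.3678
Node d (S = 127.5): continuation = 1/1.1·[0.6250·44.8295 + 0.3750·5.3800] = 27.3054; exercise value = 1.5000 ≤ continuation, so V_d = 27.3054
Node 0 (S = 150): continuation = 1/1.1·[0.6250·83.3678 + 0.3750·27.3054] = 56.6767; exercise value = 24.0000 ≤ continuation, so V_0 = 56.6767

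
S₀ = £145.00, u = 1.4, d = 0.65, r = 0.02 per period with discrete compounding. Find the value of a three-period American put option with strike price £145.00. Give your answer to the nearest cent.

Risk-neutral probability p = (1 + 0.02 − 0.65)/(1.4 − 0.65) = 0.3700/0.7500 = 0.4933
Terminal stock prices: S_uuu = 397.9, S_uud = 184.7, S_udd = 85.77, S_ddd = 39.82
Terminal payoffs (K − S): max(-252.9, 0) = 0, max(-39.73, 0) = 0, max(59.23, 0) = 59.23, max(105.2, 0) = 105.2
Node uu (S = 284.2): continuation = 1/1.02·[0.4933·0.0000 + 0.5067·0.0000] = 0.0000; exercise value = 0.0000 ≤ continuation, so V_uu = 0.0000
Node ud (S = 132): continuation = 1/1.02·[0.4933·0.0000 + 0.5067·59.2325] = 29.4227; exercise value = 13.0500 ≤ continuation, so V_ud = 29.4227
Node dd (S = 61.26): continuation = 1/1.02·[0.4933·59.2325 + 0.5067·105.1794] = 80.8944; exercise value = 83.7375 > continuation, so V_dd = 83.7375 (exercise)
Node u (S = 203): continuation = 1/1.02·[0.4933·0.0000 + 0.5067·29.4227] = 14.6152; exercise value = 0.0000 ≤ continuation, so V_u = 14.6152
Node d (S = 94.25): continuation = 1/1.02·[0.4933·29.4227 + 0.5067·83.7375] = 55.8257; exercise value = 50.7500 ≤ continuation, so V_d = 55.8257
Node 0 (S = 145): continuation = 1/1.02·[0.4933·14.6152 + 0.5067·55.8257] = 34.7992; exercise value = 0.0000 ≤ continuation, so V_0 = 34.7992

£34.80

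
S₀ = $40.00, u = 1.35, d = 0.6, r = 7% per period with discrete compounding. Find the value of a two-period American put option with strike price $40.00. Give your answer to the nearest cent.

$7.14

Risk-neutral probability p = (1 + 0.07 − 0.6)/(1.35 − 0.6) = 0.4700/0.7500 = 0.6267
Terminal stock prices: S_uu = 72.9, S_ud = 32.4, S_dd = 14.4
Terminal payoffs (K − S): max(-32.9, 0) = 0, max(7.6, 0) = 7.6, max(25.6, 0) = 25.6
Node u (S = 54): continuation = 1/1.07·[0.6267·0.0000 + 0.3733·7.6000] = 2.6517; exercise value = 0.0000 ≤ continuation, so V_u = 2.6517
Node d (S = 24): continuation = 1/1.07·[0.6267·7.6000 + 0.3733·25.6000] = 13.3832; exercise value = 16.0000 > continuation, so V_d = 16.0000 (exercise)
Node 0 (S = 40): continuation = 1/1.07·[0.6267·2.6517 + 0.3733·16.0000] = 7.1356; exercise value = 0.0000 ≤ continuation, so V_0 = 7.1356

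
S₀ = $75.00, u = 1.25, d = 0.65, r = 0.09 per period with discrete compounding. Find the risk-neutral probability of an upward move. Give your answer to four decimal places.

Risk-neutral probability p = (1 + 0.09 − 0.65)/(1.25 − 0.65) = 0.4400/0.6000 = 0.7333

p = 0.7333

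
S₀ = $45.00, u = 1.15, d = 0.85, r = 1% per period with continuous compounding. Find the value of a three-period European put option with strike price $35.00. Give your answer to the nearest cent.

Risk-neutral probability p = (e^0.01 − 0.85)/(1.15 − 0.85) = 0.1601/0.3000 = 0.5335
Terminal stock prices: S_uuu = 68.44, S_uud = 50.59, S_udd = 37.39, S_ddd = 27.64
Terminal payoffs (K − S): max(-33.44, 0) = 0, max(-15.59, 0) = 0, max(-2.389, 0) = 0, max(7.364, 0) = 7.364
Node uu (S = 59.51): V_uu = e^(−0.01)·[0.5335·0.0000 + 0.4665·0.0000] = 0.0000
Node ud (S = 43.99): V_ud = e^(−0.01)·[0.5335·0.0000 + 0.4665·0.0000] = 0.0000
Node dd (S = 32.51): V_dd = e^(−0.01)·[0.5335·0.0000 + 0.4665·7.3644] = 3.4013
Node u (S = 51.75): V_u = e^(−0.01)·[0.5335·0.0000 + 0.4665·0.0000] = 0.0000
Node d (S = 38.25): V_d = e^(−0.01)·[0.5335·0.0000 + 0.4665·3.4013] = 1.5709
Node 0 (S = 45): V_0 = e^(−0.01)·[0.5335·0.0000 + 0.4665·1.5709] = 0.7255

$0.73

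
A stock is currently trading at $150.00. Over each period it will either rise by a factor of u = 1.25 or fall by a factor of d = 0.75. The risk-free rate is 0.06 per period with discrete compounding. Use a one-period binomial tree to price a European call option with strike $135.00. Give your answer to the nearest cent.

$30.71

Risk-neutral probability p = (1 + 0.06 − 0.75)/(1.25 − 0.75) = 0.3100/0.5000 = 0.6200
Terminal stock prices: S_u = 187.5, S_d = 112.5
Terminal payoffs (S − K): max(52.5, 0) = 52.5, max(-22.5, 0) = 0
Node 0 (S = 150): V_0 = 1/1.06·[0.6200·52.5000 + 0.3800·0.0000] = 30.7075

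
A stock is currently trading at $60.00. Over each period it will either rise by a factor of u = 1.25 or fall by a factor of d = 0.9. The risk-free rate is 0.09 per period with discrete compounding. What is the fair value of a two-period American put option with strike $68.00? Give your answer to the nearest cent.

$8.00

Risk-neutral probability p = (1 + 0.09 − 0.9)/(1.25 − 0.9) = 0.1900/0.3500 = 0.5429
Terminal stock prices: S_uu = 93.75, S_ud = 67.5, S_dd = 48.6
Terminal payoffs (K − S): max(-25.75, 0) = 0, max(0.5, 0) = 0.5, max(19.4, 0) = 19.4
Node u (S = 75): continuation = 1/1.09·[0.5429·0.0000 + 0.4571·0.5000] = 0.2097; exercise value = 0.0000 ≤ continuation, so V_u = 0.2097
Node d (S = 54): continuation = 1/1.09·[0.5429·0.5000 + 0.4571·19.4000] = 8.3853; exercise value = 14.0000 > continuation, so V_d = 14.0000 (exercise)
Node 0 (S = 60): continuation = 1/1.09·[0.5429·0.2097 + 0.4571·14.0000] = 5.9760; exercise value = 8.0000 > continuation, so V_0 = 8.0000 (exercise)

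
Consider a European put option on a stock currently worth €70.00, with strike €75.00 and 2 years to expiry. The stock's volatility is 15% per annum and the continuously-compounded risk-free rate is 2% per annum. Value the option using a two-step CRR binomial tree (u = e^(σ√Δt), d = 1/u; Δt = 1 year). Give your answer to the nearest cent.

€7.31

CRR parameters: u = e^(σ√Δt) = e^(0.15·√1) = 1.1618, d = 1/u = 0.8607
Per-period rate: rΔt = 0.02·1 = 0.02, so R = e^0.02 = 1.0202
Risk-neutral probability p = (e^0.02 − 0.8607)/(1.1618 − 0.8607) = 0.1595/0.3011 = 0.5297
Terminal stock prices: S_uu = 94.49, S_ud = 70, S_dd = 51.86
Terminal payoffs (K − S): max(-19.49, 0) = 0, max(5, 0) = 5, max(23.14, 0) = 23.14
Node u (S = 81.33): V_u = e^(−0.02)·[0.5297·0.0000 + 0.4703·5.0000] = 2.3052
Node d (S = 60.25): V_d = e^(−0.02)·[0.5297·5.0000 + 0.4703·23.1427] = 13.2653
Node 0 (S = 70): V_0 = e^(−0.02)·[0.5297·2.3052 + 0.4703·13.2653] = 7.3125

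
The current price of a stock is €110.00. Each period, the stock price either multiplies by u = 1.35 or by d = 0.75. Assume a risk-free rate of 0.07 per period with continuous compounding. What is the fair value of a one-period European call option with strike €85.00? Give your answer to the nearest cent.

Risk-neutral probability p = (e^0.07 − 0.75)/(1.35 − 0.75) = 0.3225/0.6000 = 0.5375
Terminal stock prices: S_u = 148.5, S_d = 82.5
Terminal payoffs (S − K): max(63.5, 0) = 63.5, max(-2.5, 0) = 0
Node 0 (S = 110): V_0 = e^(−0.07)·[0.5375·63.5000 + 0.4625·0.0000] = 31.8246

€31.82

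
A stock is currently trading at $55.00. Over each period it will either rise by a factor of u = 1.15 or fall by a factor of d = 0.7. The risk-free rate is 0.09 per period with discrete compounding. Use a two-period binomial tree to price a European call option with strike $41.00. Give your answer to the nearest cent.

Risk-neutral probability p = (1 + 0.09 − 0.7)/(1.15 − 0.7) = 0.3900/0.4500 = 0.8667
Terminal stock prices: S_uu = 72.74, S_ud = 44.27, S_dd = 26.95
Terminal payoffs (S − K): max(31.74, 0) = 31.74, max(3.275, 0) = 3.275, max(-14.05, 0) = 0
Node u (S = 63.25): V_u = 1/1.09·[0.8667·31.7375 + 0.1333·3.2750] = 25.6353
Node d (S = 38.5): V_d = 1/1.09·[0.8667·3.2750 + 0.1333·0.0000] = 2.6040
Node 0 (S = 55): V_0 = 1/1.09·[0.8667·25.6353 + 0.1333·2.6040] = 20.7014

$20.70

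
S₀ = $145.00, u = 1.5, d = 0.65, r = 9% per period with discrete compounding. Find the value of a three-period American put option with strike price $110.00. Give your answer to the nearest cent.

$12.91

Risk-neutral probability p = (1 + 0.09 − 0.65)/(1.5 − 0.65) = 0.4400/0.8500 = 0.5176
Terminal stock prices: S_uuu = 489.4, S_uud = 212.1, S_udd = 91.89, S_ddd = 39.82
Terminal payoffs (K − S): max(-379.4, 0) = 0, max(-102.1, 0) = 0, max(18.11, 0) = 18.11, max(70.18, 0) = 70.18
Node uu (S = 326.2): continuation = 1/1.09·[0.5176·0.0000 + 0.4824·0.0000] = 0.0000; exercise value = 0.0000 ≤ continuation, so V_uu = 0.0000
Node ud (S = 141.4): continuation = 1/1.09·[0.5176·0.0000 + 0.4824·18.1062] = 8.0125; exercise value = 0.0000 ≤ continuation, so V_ud = 8.0125
Node dd (S = 61.26): continuation = 1/1.09·[0.5176·18.1062 + 0.4824·70.1794] = 39.6549; exercise value = 48.7375 > continuation, so V_dd = 48.7375 (exercise)
Node u (S = 217.5): continuation = 1/1.09·[0.5176·0.0000 + 0.4824·8.0125] = 3.5457; exercise value = 0.0000 ≤ continuation, so V_u = 3.5457
Node d (S = 94.25): continuation = 1/1.09·[0.5176·8.0125 + 0.4824·48.7375] = 25.3728; exercise value = 15.7500 ≤ continuation, so V_d = 25.3728
Node 0 (S = 145): continuation = 1/1.09·[0.5176·3.5457 + 0.4824·25.3728] = 12.9120; exercise value = 0.0000 ≤ continuation, so V_0 = 12.9120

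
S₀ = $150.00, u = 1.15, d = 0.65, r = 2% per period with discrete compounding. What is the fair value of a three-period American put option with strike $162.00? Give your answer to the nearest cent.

Risk-neutral probability p = (1 + 0.02 − 0.65)/(1.15 − 0.65) = 0.3700/0.5000 = 0.7400
Terminal stock prices: S_uuu = 228.1, S_uud = 128.9, S_udd = 72.88, S_ddd = 41.19
Terminal payoffs (K − S): max(-66.13, 0) = 0, max(33.06, 0) = 33.06, max(89.12, 0) = 89.12, max(120.8, 0) = 120.8
Node uu (S = 198.4): continuation = 1/1.02·[0.7400·0.0000 + 0.2600·33.0563] = 8.4261; exercise value = 0.0000 ≤ continuation, so V_uu = 8.4261
Node ud (S = 112.1): continuation = 1/1.02·[0.7400·33.0563 + 0.2600·89.1187] = 46.6985; exercise value = 49.8750 > continuation, so V_ud = 49.8750 (exercise)
Node dd (S = 63.38): continuation = 1/1.02·[0.7400·89.1187 + 0.2600·120.8063] = 95.4485; exercise value = 98.6250 > continuation, so V_dd = 98.6250 (exercise)
Node u (S = 172.5): continuation = 1/1.02·[0.7400·8.4261 + 0.2600·49.8750] = 18.8263; exercise value = 0.0000 ≤ continuation, so V_u = 18.8263
Node d (S = 97.5): continuation = 1/1.02·[0.7400·49.8750 + 0.2600·98.6250] = 61.3235; exercise value = 64.5000 > continuation, so V_d = 64.5000 (exercise)
Node 0 (S = 150): continuation = 1/1.02·[0.7400·18.8263 + 0.2600·64.5000] = 30.0995; exercise value = 12.0000 ≤ continuation, so V_0 = 30.0995

$30.10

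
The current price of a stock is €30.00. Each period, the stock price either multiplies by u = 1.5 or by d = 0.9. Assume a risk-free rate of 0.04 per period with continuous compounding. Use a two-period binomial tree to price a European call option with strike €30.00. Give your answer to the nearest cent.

€5.39

Risk-neutral probability p = (e^0.04 − 0.9)/(1.5 − 0.9) = 0.1408/0.6000 = 0.2347
Terminal stock prices: S_uu = 67.5, S_ud = 40.5, S_dd = 24.3
Terminal payoffs (S − K): max(37.5, 0) = 37.5, max(10.5, 0) = 10.5, max(-5.7, 0) = 0
Node u (S = 45): V_u = e^(−0.04)·[0.2347·37.5000 + 0.7653·10.5000] = 16.1763
Node d (S = 27): V_d = e^(−0.04)·[0.2347·10.5000 + 0.7653·0.0000] = 2.3676
Node 0 (S = 30): V_0 = e^(−0.04)·[0.2347·16.1763 + 0.7653·2.3676] = 5.3884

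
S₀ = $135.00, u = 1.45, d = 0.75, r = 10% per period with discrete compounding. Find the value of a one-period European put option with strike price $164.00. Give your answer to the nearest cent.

$28.52

Risk-neutral probability p = (1 + 0.1 − 0.75)/(1.45 − 0.75) = 0.3500/0.7000 = 0.5000
Terminal stock prices: S_u = 195.8, S_d = 101.2
Terminal payoffs (K − S): max(-31.75, 0) = 0, max(62.75, 0) = 62.75
Node 0 (S = 135): V_0 = 1/1.1·[0.5000·0.0000 + 0.5000·62.7500] = 28.5227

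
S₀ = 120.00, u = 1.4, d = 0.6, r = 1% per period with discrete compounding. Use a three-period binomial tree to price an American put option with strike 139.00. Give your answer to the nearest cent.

41.70

Risk-neutral probability p = (1 + 0.01 − 0.6)/(1.4 − 0.6) = 0.4100/0.8000 = 0.5125
Terminal stock prices: S_uuu = 329.3, S_uud = 141.1, S_udd = 60.48, S_ddd = 25.92
Terminal payoffs (K − S): max(-190.3, 0) = 0, max(-2.12, 0) = 0, max(78.52, 0) = 78.52, max(113.1, 0) = 113.1
Node uu (S = 235.2): continuation = 1/1.01·[0.5125·0.0000 + 0.4875·0.0000] = 0.0000; exercise value = 0.0000 ≤ continuation, so V_uu = 0.0000
Node ud (S = 100.8): continuation = 1/1.01·[0.5125·0.0000 + 0.4875·78.5200] = 37.8995; exercise value = 38.2000 > continuation, so V_ud = 38.2000 (exercise)
Node dd (S = 43.2): continuation = 1/1.01·[0.5125·78.5200 + 0.4875·113.0800] = 94.4238; exercise value = 95.8000 > continuation, so V_dd = 95.8000 (exercise)
Node u (S = 168): continuation = 1/1.01·[0.5125·0.0000 + 0.4875·38.2000] = 18.4381; exercise value = 0.0000 ≤ continuation, so V_u = 18.4381
Node d (S = 72): continuation = 1/1.01·[0.5125·38.2000 + 0.4875·95.8000] = 65.6238; exercise value = 67.0000 > continuation, so V_d = 67.0000 (exercise)
Node 0 (S = 120): continuation = 1/1.01·[0.5125·18.4381 + 0.4875·67.0000] = 41.6951; exercise value = 19.0000 ≤ continuation, so V_0 = 41.6951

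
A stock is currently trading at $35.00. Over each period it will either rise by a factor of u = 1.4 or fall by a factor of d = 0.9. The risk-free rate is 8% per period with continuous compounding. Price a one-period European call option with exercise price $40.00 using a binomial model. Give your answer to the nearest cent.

$3.05

Risk-neutral probability p = (e^0.08 − 0.9)/(1.4 − 0.9) = 0.1833/0.5000 = 0.3666
Terminal stock prices: S_u = 49, S_d = 31.5
Terminal payoffs (S − K): max(9, 0) = 9, max(-8.5, 0) = 0
Node 0 (S = 35): V_0 = e^(−0.08)·[0.3666·9.0000 + 0.6334·0.0000] = 3.0455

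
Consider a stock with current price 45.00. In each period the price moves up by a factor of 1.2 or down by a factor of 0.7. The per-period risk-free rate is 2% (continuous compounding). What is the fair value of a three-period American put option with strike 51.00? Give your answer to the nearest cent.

10.58

Risk-neutral probability p = (e^0.02 − 0.7)/(1.2 − 0.7) = 0.3202/0.5000 = 0.6404
Terminal stock prices: S_uuu = 77.76, S_uud = 45.36, S_udd = 26.46, S_ddd = 15.43
Terminal payoffs (K − S): max(-26.76, 0) = 0, max(5.64, 0) = 5.64, max(24.54, 0) = 24.54, max(35.57, 0) = 35.57
Node uu (S = 64.8): continuation = e^(−0.02)·[0.6404·0.0000 + 0.3596·5.6400] = 1.9880; exercise value = 0.0000 ≤ continuation, so V_uu = 1.9880
Node ud (S = 37.8): continuation = e^(−0.02)·[0.6404·5.6400 + 0.3596·24.5400] = 12.1901; exercise value = 13.2000 > continuation, so V_ud = 13.2000 (exercise)
Node dd (S = 22.05): continuation = e^(−0.02)·[0.6404·24.5400 + 0.3596·35.5650] = 27.9401; exercise value = 28.9500 > continuation, so V_dd = 28.9500 (exercise)
Node u (S = 54): continuation = e^(−0.02)·[0.6404·1.9880 + 0.3596·13.2000] = 5.9006; exercise value = 0.0000 ≤ continuation, so V_u = 5.9006
Node d (S = 31.5): continuation = e^(−0.02)·[0.6404·13.2000 + 0.3596·28.9500] = 18.4901; exercise value = 19.5000 > continuation, so V_d = 19.5000 (exercise)
Node 0 (S = 45): continuation = e^(−0.02)·[0.6404·5.9006 + 0.3596·19.5000] = 10.5772; exercise value = 6.0000 ≤ continuation, so V_0 = 10.5772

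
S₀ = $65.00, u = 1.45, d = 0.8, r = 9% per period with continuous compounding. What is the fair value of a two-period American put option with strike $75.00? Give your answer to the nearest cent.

$11.51

Risk-neutral probability p = (e^0.09 − 0.8)/(1.45 − 0.8) = 0.2942/0.6500 = 0.4526
Terminal stock prices: S_uu = 136.7, S_ud = 75.4, S_dd = 41.6
Terminal payoffs (K − S): max(-61.66, 0) = 0, max(-0.4, 0) = 0, max(33.4, 0) = 33.4
Node u (S = 94.25): continuation = e^(−0.09)·[0.4526·0.0000 + 0.5474·0.0000] = 0.0000; exercise value = 0.0000 ≤ continuation, so V_u = 0.0000
Node d (S = 52): continuation = e^(−0.09)·[0.4526·0.0000 + 0.5474·33.4000] = 16.7103; exercise value = 23.0000 > continuation, so V_d = 23.0000 (exercise)
Node 0 (S = 65): continuation = e^(−0.09)·[0.4526·0.0000 + 0.5474·23.0000] = 11.5071; exercise value = 10.0000 ≤ continuation, so V_0 = 11.5071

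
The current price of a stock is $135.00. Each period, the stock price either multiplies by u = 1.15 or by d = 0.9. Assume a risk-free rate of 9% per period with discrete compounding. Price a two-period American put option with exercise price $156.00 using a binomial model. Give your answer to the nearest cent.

$21.00

Risk-neutral probability p = (1 + 0.09 − 0.9)/(1.15 − 0.9) = 0.1900/0.2500 = 0.7600
Terminal stock prices: S_uu = 178.5, S_ud = 139.7, S_dd = 109.4
Terminal payoffs (K − S): max(-22.54, 0) = 0, max(16.28, 0) = 16.28, max(46.65, 0) = 46.65
Node u (S = 155.2): continuation = 1/1.09·[0.7600·0.0000 + 0.2400·16.2750] = 3.5835; exercise value = 0.7500 ≤ continuation, so V_u = 3.5835
Node d (S = 121.5): continuation = 1/1.09·[0.7600·16.2750 + 0.2400·46.6500] = 21.6193; exercise value = 34.5000 > continuation, so V_d = 34.5000 (exercise)
Node 0 (S = 135): continuation = 1/1.09·[0.7600·3.5835 + 0.2400·34.5000] = 10.0949; exercise value = 21.0000 > continuation, so V_0 = 21.0000 (exercise)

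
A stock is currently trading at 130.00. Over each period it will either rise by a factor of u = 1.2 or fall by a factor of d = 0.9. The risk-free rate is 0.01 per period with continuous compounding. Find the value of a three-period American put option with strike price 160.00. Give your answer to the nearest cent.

Risk-neutral probability p = (e^0.01 − 0.9)/(1.2 − 0.9) = 0.1101/0.3000 = 0.3668
Terminal stock prices: S_uuu = 224.6, S_uud = 168.5, S_udd = 126.4, S_ddd = 94.77
Terminal payoffs (K − S): max(-64.64, 0) = 0, max(-8.48, 0) = 0, max(33.64, 0) = 33.64, max(65.23, 0) = 65.23
Node uu (S = 187.2): continuation = e^(−0.01)·[0.3668·0.0000 + 0.6332·0.0000] = 0.0000; exercise value = 0.0000 ≤ continuation, so V_uu = 0.0000
Node ud (S = 140.4): continuation = e^(−0.01)·[0.3668·0.0000 + 0.6332·33.6400] = 21.0878; exercise value = 19.6000 ≤ continuation, so V_ud = 21.0878
Node dd (S = 105.3): continuation = e^(−0.01)·[0.3668·33.6400 + 0.6332·65.2300] = 53.1080; exercise value = 54.7000 > continuation, so V_dd = 54.7000 (exercise)
Node u (S = 156): continuation = e^(−0.01)·[0.3668·0.0000 + 0.6332·21.0878] = 13.2192; exercise value = 4.0000 ≤ continuation, so V_u = 13.2192
Node d (S = 117): continuation = e^(−0.01)·[0.3668·21.0878 + 0.6332·54.7000] = 41.9483; exercise value = 43.0000 > continuation, so V_d = 43.0000 (exercise)
Node 0 (S = 130): continuation = e^(−0.01)·[0.3668·13.2192 + 0.6332·43.0000] = 31.7562; exercise value = 30.0000 ≤ continuation, so V_0 = 31.7562

31.76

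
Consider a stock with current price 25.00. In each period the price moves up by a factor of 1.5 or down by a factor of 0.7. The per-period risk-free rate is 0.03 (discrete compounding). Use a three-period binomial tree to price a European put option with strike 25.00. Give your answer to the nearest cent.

5.64

Risk-neutral probability p = (1 + 0.03 − 0.7)/(1.5 − 0.7) = 0.3300/0.8000 = 0.4125
Terminal stock prices: S_uuu = 84.38, S_uud = 39.38, S_udd = 18.37, S_ddd = 8.575
Terminal payoffs (K − S): max(-59.38, 0) = 0, max(-14.38, 0) = 0, max(6.625, 0) = 6.625, max(16.43, 0) = 16.43
Node uu (S = 56.25): V_uu = 1/1.03·[0.4125·0.0000 + 0.5875·0.0000] = 0.0000
Node ud (S = 26.25): V_ud = 1/1.03·[0.4125·0.0000 + 0.5875·6.6250] = 3.7788
Node dd (S = 12.25): V_dd = 1/1.03·[0.4125·6.6250 + 0.5875·16.4250] = 12.0218
Node u (S = 37.5): V_u = 1/1.03·[0.4125·0.0000 + 0.5875·3.7788] = 2.1554
Node d (S = 17.5): V_d = 1/1.03·[0.4125·3.7788 + 0.5875·12.0218] = 8.3705
Node 0 (S = 25): V_0 = 1/1.03·[0.4125·2.1554 + 0.5875·8.3705] = 5.6376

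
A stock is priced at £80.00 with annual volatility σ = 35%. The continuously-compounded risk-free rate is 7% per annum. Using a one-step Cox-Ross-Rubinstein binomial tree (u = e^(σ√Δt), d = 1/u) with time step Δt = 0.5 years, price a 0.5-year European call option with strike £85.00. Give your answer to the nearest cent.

£8.59

CRR parameters: u = e^(σ√Δt) = e^(0.35·√0.5) = 1.2808, d = 1/u = 0.7808
Per-period rate: rΔt = 0.07·0.5 = 0.035, so R = e^0.035 = 1.0356
Risk-neutral probability p = (e^0.035 − 0.7808)/(1.2808 − 0.7808) = 0.2549/0.5000 = 0.5097
Terminal stock prices: S_u = 102.5, S_d = 62.46
Terminal payoffs (S − K): max(17.46, 0) = 17.46, max(-22.54, 0) = 0
Node 0 (S = 80): V_0 = e^(−0.035)·[0.5097·17.4643 + 0.4903·0.0000] = 8.5950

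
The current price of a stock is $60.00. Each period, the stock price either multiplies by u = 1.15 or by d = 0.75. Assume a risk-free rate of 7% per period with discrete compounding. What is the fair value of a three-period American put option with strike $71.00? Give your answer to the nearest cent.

Risk-neutral probability p = (1 + 0.07 − 0.75)/(1.15 − 0.75) = 0.3200/0.4000 = 0.8000
Terminal stock prices: S_uuu = 91.25, S_uud = 59.51, S_udd = 38.81, S_ddd = 25.31
Terminal payoffs (K − S): max(-20.25, 0) = 0, max(11.49, 0) = 11.49, max(32.19, 0) = 32.19, max(45.69, 0) = 45.69
Node uu (S = 79.35): continuation = 1/1.07·[0.8000·0.0000 + 0.2000·11.4875] = 2.1472; exercise value = 0.0000 ≤ continuation, so V_uu = 2.1472
Node ud (S = 51.75): continuation = 1/1.07·[0.8000·11.4875 + 0.2000·32.1875] = 14.6051; exercise value = 19.2500 > continuation, so V_ud = 19.2500 (exercise)
Node dd (S = 33.75): continuation = 1/1.07·[0.8000·32.1875 + 0.2000·45.6875] = 32.6051; exercise value = 37.2500 > continuation, so V_dd = 37.2500 (exercise)
Node u (S = 69): continuation = 1/1.07·[0.8000·2.1472 + 0.2000·19.2500] = 5.2035; exercise value = 2.0000 ≤ continuation, so V_u = 5.2035
Node d (S = 45): continuation = 1/1.07·[0.8000·19.2500 + 0.2000·37.2500] = 21.3551; exercise value = 26.0000 > continuation, so V_d = 26.0000 (exercise)
Node 0 (S = 60): continuation = 1/1.07·[0.8000·5.2035 + 0.2000·26.0000] = 8.7503; exercise value = 11.0000 > continuation, so V_0 = 11.0000 (exercise)

$11.00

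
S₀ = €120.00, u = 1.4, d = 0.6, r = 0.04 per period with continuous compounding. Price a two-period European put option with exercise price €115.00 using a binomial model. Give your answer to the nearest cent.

€19.85

Risk-neutral probability p = (e^0.04 − 0.6)/(1.4 − 0.6) = 0.4408/0.8000 = 0.5510
Terminal stock prices: S_uu = 235.2, S_ud = 100.8, S_dd = 43.2
Terminal payoffs (K − S): max(-120.2, 0) = 0, max(14.2, 0) = 14.2, max(71.8, 0) = 71.8
Node u (S = 168): V_u = e^(−0.04)·[0.5510·0.0000 + 0.4490·14.2000] = 6.1256
Node d (S = 72): V_d = e^(−0.04)·[0.5510·14.2000 + 0.4490·71.8000] = 38.4908
Node 0 (S = 120): V_0 = e^(−0.04)·[0.5510·6.1256 + 0.4490·38.4908] = 19.8472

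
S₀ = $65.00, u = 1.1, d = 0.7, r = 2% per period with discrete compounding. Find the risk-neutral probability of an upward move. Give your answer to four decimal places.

p = 0.8000

Risk-neutral probability p = (1 + 0.02 − 0.7)/(1.1 − 0.7) = 0.3200/0.4000 = 0.8000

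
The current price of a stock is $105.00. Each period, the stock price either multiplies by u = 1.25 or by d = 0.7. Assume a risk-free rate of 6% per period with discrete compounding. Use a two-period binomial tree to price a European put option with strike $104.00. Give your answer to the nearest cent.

Risk-neutral probability p = (1 + 0.06 − 0.7)/(1.25 − 0.7) = 0.3600/0.5500 = 0.6545
Terminal stock prices: S_uu = 164.1, S_ud = 91.88, S_dd = 51.45
Terminal payoffs (K − S): max(-60.06, 0) = 0, max(12.12, 0) = 12.12, max(52.55, 0) = 52.55
Node u (S = 131.2): V_u = 1/1.06·[0.6545·0.0000 + 0.3455·12.1250] = 3.9515
Node d (S = 73.5): V_d = 1/1.06·[0.6545·12.1250 + 0.3455·52.5500] = 24.6132
Node 0 (S = 105): V_0 = 1/1.06·[0.6545·3.9515 + 0.3455·24.6132] = 10.4615

$10.46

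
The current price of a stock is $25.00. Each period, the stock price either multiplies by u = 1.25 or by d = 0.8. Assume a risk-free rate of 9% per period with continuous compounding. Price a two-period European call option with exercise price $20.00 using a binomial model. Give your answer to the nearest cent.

Risk-neutral probability p = (e^0.09 − 0.8)/(1.25 − 0.8) = 0.2942/0.4500 = 0.6537
Terminal stock prices: S_uu = 39.06, S_ud = 25, S_dd = 16
Terminal payoffs (S − K): max(19.06, 0) = 19.06, max(5, 0) = 5, max(-4, 0) = 0
Node u (S = 31.25): V_u = e^(−0.09)·[0.6537·19.0625 + 0.3463·5.0000] = 12.9714
Node d (S = 20): V_d = e^(−0.09)·[0.6537·5.0000 + 0.3463·0.0000] = 2.9873
Node 0 (S = 25): V_0 = e^(−0.09)·[0.6537·12.9714 + 0.3463·2.9873] = 8.6952

$8.70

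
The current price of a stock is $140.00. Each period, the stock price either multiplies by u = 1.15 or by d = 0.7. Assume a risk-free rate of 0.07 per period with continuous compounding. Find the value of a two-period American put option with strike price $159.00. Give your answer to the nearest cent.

Risk-neutral probability p = (e^0.07 − 0.7)/(1.15 − 0.7) = 0.3725/0.4500 = 0.8278
Terminal stock prices: S_uu = 185.1, S_ud = 112.7, S_dd = 68.6
Terminal payoffs (K − S): max(-26.15, 0) = 0, max(46.3, 0) = 46.3, max(90.4, 0) = 90.4
Node u (S = 161): continuation = e^(−0.07)·[0.8278·0.0000 + 0.1722·46.3000] = 7.4340; exercise value = 0.0000 ≤ continuation, so V_u = 7.4340
Node d (S = 98): continuation = e^(−0.07)·[0.8278·46.3000 + 0.1722·90.4000] = 50.2506; exercise value = 61.0000 > continuation, so V_d = 61.0000 (exercise)
Node 0 (S = 140): continuation = e^(−0.07)·[0.8278·7.4340 + 0.1722·61.0000] = 15.5321; exercise value = 19.0000 > continuation, so V_0 = 19.0000 (exercise)

$19.00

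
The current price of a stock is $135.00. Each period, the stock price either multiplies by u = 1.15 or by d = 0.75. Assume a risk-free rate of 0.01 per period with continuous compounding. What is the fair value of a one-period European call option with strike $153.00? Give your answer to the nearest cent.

$1.45

Risk-neutral probability p = (e^0.01 − 0.75)/(1.15 − 0.75) = 0.2601/0.4000 = 0.6501
Terminal stock prices: S_u = 155.2, S_d = 101.2
Terminal payoffs (S − K): max(2.25, 0) = 2.25, max(-51.75, 0) = 0
Node 0 (S = 135): V_0 = e^(−0.01)·[0.6501·2.2500 + 0.3499·0.0000] = 1.4482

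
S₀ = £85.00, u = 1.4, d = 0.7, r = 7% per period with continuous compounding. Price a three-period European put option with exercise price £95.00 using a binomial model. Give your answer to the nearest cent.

£15.86

Risk-neutral probability p = (e^0.07 − 0.7)/(1.4 − 0.7) = 0.3725/0.7000 = 0.5322
Terminal stock prices: S_uuu = 233.2, S_uud = 116.6, S_udd = 58.31, S_ddd = 29.15
Terminal payoffs (K − S): max(-138.2, 0) = 0, max(-21.62, 0) = 0, max(36.69, 0) = 36.69, max(65.84, 0) = 65.84
Node uu (S = 166.6): V_uu = e^(−0.07)·[0.5322·0.0000 + 0.4678·0.0000] = 0.0000
Node ud (S = 83.3): V_ud = e^(−0.07)·[0.5322·0.0000 + 0.4678·36.6900] = 16.0048
Node dd (S = 41.65): V_dd = e^(−0.07)·[0.5322·36.6900 + 0.4678·65.8450] = 46.9274
Node u (S = 119): V_u = e^(−0.07)·[0.5322·0.0000 + 0.4678·16.0048] = 6.9815
Node d (S = 59.5): V_d = e^(−0.07)·[0.5322·16.0048 + 0.4678·46.9274] = 28.4117
Node 0 (S = 85): V_0 = e^(−0.07)·[0.5322·6.9815 + 0.4678·28.4117] = 15.8577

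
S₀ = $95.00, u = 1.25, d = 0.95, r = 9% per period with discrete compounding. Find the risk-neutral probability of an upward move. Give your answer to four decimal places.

p = 0.4667

Risk-neutral probability p = (1 + 0.09 − 0.95)/(1.25 − 0.95) = 0.1400/0.3000 = 0.4667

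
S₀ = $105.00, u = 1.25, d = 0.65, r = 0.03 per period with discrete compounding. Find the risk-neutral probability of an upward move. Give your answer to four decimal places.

p = 0.6333

Risk-neutral probability p = (1 + 0.03 − 0.65)/(1.25 − 0.65) = 0.3800/0.6000 = 0.6333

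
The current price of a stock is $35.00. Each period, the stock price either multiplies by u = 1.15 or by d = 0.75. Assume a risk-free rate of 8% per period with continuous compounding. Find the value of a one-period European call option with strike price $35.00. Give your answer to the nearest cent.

$4.04

Risk-neutral probability p = (e^0.08 − 0.75)/(1.15 − 0.75) = 0.3333/0.4000 = 0.8332
Terminal stock prices: S_u = 40.25, S_d = 26.25
Terminal payoffs (S − K): max(5.25, 0) = 5.25, max(-8.75, 0) = 0
Node 0 (S = 35): V_0 = e^(−0.08)·[0.8332·5.2500 + 0.1668·0.0000] = 4.0381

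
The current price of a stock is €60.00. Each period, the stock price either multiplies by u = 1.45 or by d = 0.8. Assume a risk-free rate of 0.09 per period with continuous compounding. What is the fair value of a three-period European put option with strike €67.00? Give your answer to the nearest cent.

€8.06

Risk-neutral probability p = (e^0.09 − 0.8)/(1.45 − 0.8) = 0.2942/0.6500 = 0.4526
Terminal stock prices: S_uuu = 182.9, S_uud = 100.9, S_udd = 55.68, S_ddd = 30.72
Terminal payoffs (K − S): max(-115.9, 0) = 0, max(-33.92, 0) = 0, max(11.32, 0) = 11.32, max(36.28, 0) = 36.28
Node uu (S = 126.2): V_uu = e^(−0.09)·[0.4526·0.0000 + 0.5474·0.0000] = 0.0000
Node ud (S = 69.6): V_ud = e^(−0.09)·[0.4526·0.0000 + 0.5474·11.3200] = 5.6635
Node dd (S = 38.4): V_dd = e^(−0.09)·[0.4526·11.3200 + 0.5474·36.2800] = 22.8334
Node u (S = 87): V_u = e^(−0.09)·[0.4526·0.0000 + 0.5474·5.6635] = 2.8335
Node d (S = 48): V_d = e^(−0.09)·[0.4526·5.6635 + 0.5474·22.8334] = 13.7663
Node 0 (S = 60): V_0 = e^(−0.09)·[0.4526·2.8335 + 0.5474·13.7663] = 8.0594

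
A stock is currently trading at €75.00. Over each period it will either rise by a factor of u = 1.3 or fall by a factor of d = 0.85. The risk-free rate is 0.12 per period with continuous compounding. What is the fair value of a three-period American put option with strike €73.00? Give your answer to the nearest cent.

Risk-neutral probability p = (e^0.12 − 0.85)/(1.3 − 0.85) = 0.2775/0.4500 = 0.6167
Terminal stock prices: S_uuu = 164.8, S_uud = 107.7, S_udd = 70.44, S_ddd = 46.06
Terminal payoffs (K − S): max(-91.78, 0) = 0, max(-34.74, 0) = 0, max(2.556, 0) = 2.556, max(26.94, 0) = 26.94
Node uu (S = 126.8): continuation = e^(−0.12)·[0.6167·0.0000 + 0.3833·0.0000] = 0.0000; exercise value = 0.0000 ≤ continuation, so V_uu = 0.0000
Node ud (S = 82.88): continuation = e^(−0.12)·[0.6167·0.0000 + 0.3833·2.5563] = 0.8691; exercise value = 0.0000 ≤ continuation, so V_ud = 0.8691
Node dd (S = 54.19): continuation = e^(−0.12)·[0.6167·2.5563 + 0.3833·26.9406] = 10.5577; exercise value = 18.8125 > continuation, so V_dd = 18.8125 (exercise)
Node u (S = 97.5): continuation = e^(−0.12)·[0.6167·0.0000 + 0.3833·0.8691] = 0.2955; exercise value = 0.0000 ≤ continuation, so V_u = 0.2955
Node d (S = 63.75): continuation = e^(−0.12)·[0.6167·0.8691 + 0.3833·18.8125] = 6.8714; exercise value = 9.2500 > continuation, so V_d = 9.2500 (exercise)
Node 0 (S = 75): continuation = e^(−0.12)·[0.6167·0.2955 + 0.3833·9.2500] = 3.3065; exercise value = 0.0000 ≤ continuation, so V_0 = 3.3065

€3.31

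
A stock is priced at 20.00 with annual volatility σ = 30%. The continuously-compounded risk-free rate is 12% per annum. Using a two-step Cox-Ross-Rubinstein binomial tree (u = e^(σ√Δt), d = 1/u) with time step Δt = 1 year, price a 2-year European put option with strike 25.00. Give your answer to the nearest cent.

3.29

CRR parameters: u = e^(σ√Δt) = e^(0.3·√1) = 1.3499, d = 1/u = 0.7408
Per-period rate: rΔt = 0.12·1 = 0.12, so R = e^0.12 = 1.1275
Risk-neutral probability p = (e^0.12 − 0.7408)/(1.3499 − 0.7408) = 0.3867/0.6090 = 0.6349
Terminal stock prices: S_uu = 36.44, S_ud = 20, S_dd = 10.98
Terminal payoffs (K − S): max(-11.44, 0) = 0, max(5, 0) = 5, max(14.02, 0) = 14.02
Node u (S = 27): V_u = e^(−0.12)·[0.6349·0.0000 + 0.3651·5.0000] = 1.6191
Node d (S = 14.82): V_d = e^(−0.12)·[0.6349·5.0000 + 0.3651·14.0238] = 7.3566
Node 0 (S = 20): V_0 = e^(−0.12)·[0.6349·1.6191 + 0.3651·7.3566] = 3.2939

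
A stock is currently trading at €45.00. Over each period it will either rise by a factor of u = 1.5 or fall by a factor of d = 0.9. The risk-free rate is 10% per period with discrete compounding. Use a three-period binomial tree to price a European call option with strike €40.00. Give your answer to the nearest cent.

Risk-neutral probability p = (1 + 0.1 − 0.9)/(1.5 − 0.9) = 0.2000/0.6000 = 0.3333
Terminal stock prices: S_uuu = 151.9, S_uud = 91.12, S_udd = 54.68, S_ddd = 32.81
Terminal payoffs (S − K): max(111.9, 0) = 111.9, max(51.12, 0) = 51.12, max(14.68, 0) = 14.68, max(-7.195, 0) = 0
Node uu (S = 101.2): V_uu = 1/1.1·[0.3333·111.8750 + 0.6667·51.1250] = 64.8864
Node ud (S = 60.75): V_ud = 1/1.1·[0.3333·51.1250 + 0.6667·14.6750] = 24.3864
Node dd (S = 36.45): V_dd = 1/1.1·[0.3333·14.6750 + 0.6667·0.0000] = 4.4470
Node u (S = 67.5): V_u = 1/1.1·[0.3333·64.8864 + 0.6667·24.3864] = 34.4421
Node d (S = 40.5): V_d = 1/1.1·[0.3333·24.3864 + 0.6667·4.4470] = 10.0849
Node 0 (S = 45): V_0 = 1/1.1·[0.3333·34.4421 + 0.6667·10.0849] = 16.5491

€16.55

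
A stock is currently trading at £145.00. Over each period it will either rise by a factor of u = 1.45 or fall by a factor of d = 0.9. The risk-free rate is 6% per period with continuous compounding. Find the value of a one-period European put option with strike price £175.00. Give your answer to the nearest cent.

Risk-neutral probability p = (e^0.06 − 0.9)/(1.45 − 0.9) = 0.1618/0.5500 = 0.2942
Terminal stock prices: S_u = 210.2, S_d = 130.5
Terminal payoffs (K − S): max(-35.25, 0) = 0, max(44.5, 0) = 44.5
Node 0 (S = 145): V_0 = e^(−0.06)·[0.2942·0.0000 + 0.7058·44.5000] = 29.5770

£29.58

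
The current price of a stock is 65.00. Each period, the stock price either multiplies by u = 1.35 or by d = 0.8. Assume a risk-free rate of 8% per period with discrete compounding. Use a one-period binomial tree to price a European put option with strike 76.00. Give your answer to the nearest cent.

10.91

Risk-neutral probability p = (1 + 0.08 − 0.8)/(1.35 − 0.8) = 0.2800/0.5500 = 0.5091
Terminal stock prices: S_u = 87.75, S_d = 52
Terminal payoffs (K − S): max(-11.75, 0) = 0, max(24, 0) = 24
Node 0 (S = 65): V_0 = 1/1.08·[0.5091·0.0000 + 0.4909·24.0000] = 10.9091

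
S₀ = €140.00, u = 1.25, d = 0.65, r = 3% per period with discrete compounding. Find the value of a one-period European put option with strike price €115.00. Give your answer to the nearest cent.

€8.54

Risk-neutral probability p = (1 + 0.03 − 0.65)/(1.25 − 0.65) = 0.3800/0.6000 = 0.6333
Terminal stock prices: S_u = 175, S_d = 91
Terminal payoffs (K − S): max(-60, 0) = 0, max(24, 0) = 24
Node 0 (S = 140): V_0 = 1/1.03·[0.6333·0.0000 + 0.3667·24.0000] = 8.5437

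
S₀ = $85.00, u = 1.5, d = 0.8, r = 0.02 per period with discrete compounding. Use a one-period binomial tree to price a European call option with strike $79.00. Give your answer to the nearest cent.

Risk-neutral probability p = (1 + 0.02 − 0.8)/(1.5 − 0.8) = 0.2200/0.7000 = 0.3143
Terminal stock prices: S_u = 127.5, S_d = 68
Terminal payoffs (S − K): max(48.5, 0) = 48.5, max(-11, 0) = 0
Node 0 (S = 85): V_0 = 1/1.02·[0.3143·48.5000 + 0.6857·0.0000] = 14.9440

$14.94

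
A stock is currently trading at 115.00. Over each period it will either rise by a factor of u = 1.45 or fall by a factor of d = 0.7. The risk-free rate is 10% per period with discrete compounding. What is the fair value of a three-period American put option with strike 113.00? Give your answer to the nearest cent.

16.52

Risk-neutral probability p = (1 + 0.1 − 0.7)/(1.45 − 0.7) = 0.4000/0.7500 = 0.5333
Terminal stock prices: S_uuu = 350.6, S_uud = 169.3, S_udd = 81.71, S_ddd = 39.44
Terminal payoffs (K − S): max(-237.6, 0) = 0, max(-56.25, 0) = 0, max(31.29, 0) = 31.29, max(73.56, 0) = 73.56
Node uu (S = 241.8): continuation = 1/1.1·[0.5333·0.0000 + 0.4667·0.0000] = 0.0000; exercise value = 0.0000 ≤ continuation, so V_uu = 0.0000
Node ud (S = 116.7): continuation = 1/1.1·[0.5333·0.0000 + 0.4667·31.2925] = 13.2756; exercise value = 0.0000 ≤ continuation, so V_ud = 13.2756
Node dd (S = 56.35): continuation = 1/1.1·[0.5333·31.2925 + 0.4667·73.5550] = 46.3773; exercise value = 56.6500 > continuation, so V_dd = 56.6500 (exercise)
Node u (S = 166.8): continuation = 1/1.1·[0.5333·0.0000 + 0.4667·13.2756] = 5.6321; exercise value = 0.0000 ≤ continuation, so V_u = 5.6321
Node d (S = 80.5): continuation = 1/1.1·[0.5333·13.2756 + 0.4667·56.6500] = 30.4700; exercise value = 32.5000 > continuation, so V_d = 32.5000 (exercise)
Node 0 (S = 115): continuation = 1/1.1·[0.5333·5.6321 + 0.4667·32.5000] = 16.5186; exercise value = 0.0000 ≤ continuation, so V_0 = 16.5186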